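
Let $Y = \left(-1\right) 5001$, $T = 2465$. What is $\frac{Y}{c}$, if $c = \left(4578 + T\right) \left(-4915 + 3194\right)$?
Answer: $\frac{5001}{12121003} \approx 0.00041259$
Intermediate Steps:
$c = -12121003$ ($c = \left(4578 + 2465\right) \left(-4915 + 3194\right) = 7043 \left(-1721\right) = -12121003$)
$Y = -5001$
$\frac{Y}{c} = - \frac{5001}{-12121003} = \left(-5001\right) \left(- \frac{1}{12121003}\right) = \frac{5001}{12121003}$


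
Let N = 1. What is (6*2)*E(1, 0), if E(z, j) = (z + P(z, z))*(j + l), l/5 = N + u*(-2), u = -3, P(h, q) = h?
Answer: 840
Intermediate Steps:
l = 35 (l = 5*(1 - 3*(-2)) = 5*(1 + 6) = 5*7 = 35)
E(z, j) = 2*z*(35 + j) (E(z, j) = (z + z)*(j + 35) = (2*z)*(35 + j) = 2*z*(35 + j))
(6*2)*E(1, 0) = (6*2)*(2*1*(35 + 0)) = 12*(2*1*35) = 12*70 = 840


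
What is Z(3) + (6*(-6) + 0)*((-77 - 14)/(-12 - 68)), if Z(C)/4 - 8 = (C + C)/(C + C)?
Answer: -99/20 ≈ -4.9500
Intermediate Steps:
Z(C) = 36 (Z(C) = 32 + 4*((C + C)/(C + C)) = 32 + 4*((2*C)/((2*C))) = 32 + 4*((2*C)*(1/(2*C))) = 32 + 4*1 = 32 + 4 = 36)
Z(3) + (6*(-6) + 0)*((-77 - 14)/(-12 - 68)) = 36 + (6*(-6) + 0)*((-77 - 14)/(-12 - 68)) = 36 + (-36 + 0)*(-91/(-80)) = 36 - (-3276)*(-1)/80 = 36 - 36*91/80 = 36 - 819/20 = -99/20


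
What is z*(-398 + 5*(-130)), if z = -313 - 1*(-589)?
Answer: -289248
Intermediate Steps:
z = 276 (z = -313 + 589 = 276)
z*(-398 + 5*(-130)) = 276*(-398 + 5*(-130)) = 276*(-398 - 650) = 276*(-1048) = -289248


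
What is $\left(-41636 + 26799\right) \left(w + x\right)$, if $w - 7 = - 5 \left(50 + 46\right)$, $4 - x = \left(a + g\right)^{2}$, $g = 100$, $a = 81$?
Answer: $493033510$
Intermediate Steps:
$x = -32757$ ($x = 4 - \left(81 + 100\right)^{2} = 4 - 181^{2} = 4 - 32761 = -32757$)
$w = -473$ ($w = 7 - 5 \left(50 + 46\right) = 7 - 480 = -473$)
$\left(-41636 + 26799\right) \left(w + x\right) = \left(-41636 + 26799\right) \left(-473 - 32757\right) = \left(-14837\right) \left(-33230\right) = 493033510$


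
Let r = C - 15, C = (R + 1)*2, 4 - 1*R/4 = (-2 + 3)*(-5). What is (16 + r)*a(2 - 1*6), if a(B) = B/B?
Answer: 75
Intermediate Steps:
R = 36 (R = 16 - 4*(-2 + 3)*(-5) = 16 - 4*(-5) = 16 + 20 = 36)
C = 74 (C = (36 + 1)*2 = 37*2 = 74)
a(B) = 1
r = 59 (r = 74 - 15 = 59)
(16 + r)*a(2 - 1*6) = (16 + 59)*1 = 75*1 = 75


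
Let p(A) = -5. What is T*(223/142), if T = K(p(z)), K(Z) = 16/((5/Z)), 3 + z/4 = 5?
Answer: -1784/71 ≈ -25.127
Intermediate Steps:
z = 8 (z = -12 + 4*5 = -12 + 20 = 8)
K(Z) = 16*Z/5 (K(Z) = 16*(Z/5) = 16*Z/5)
T = -16 (T = (16/5)*(-5) = -16)
T*(223/142) = -3568/142 = -16*223/142 = -1784/71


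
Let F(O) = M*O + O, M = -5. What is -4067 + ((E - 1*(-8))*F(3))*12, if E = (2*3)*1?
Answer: -6083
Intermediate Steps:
E = 6 (E = 6*1 = 6)
F(O) = -4*O (F(O) = -5*O + O = -4*O)
-4067 + ((E - 1*(-8))*F(3))*12 = -4067 + ((6 - 1*(-8))*(-4*3))*12 = -4067 + ((6 + 8)*(-12))*12 = -4067 + (14*(-12))*12 = -4067 - 168*12 = -4067 - 2016 = -6083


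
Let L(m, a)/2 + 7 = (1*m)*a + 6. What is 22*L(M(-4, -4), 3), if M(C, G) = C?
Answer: -572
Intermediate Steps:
L(m, a) = -2 + 2*a*m (L(m, a) = -14 + 2*((1*m)*a + 6) = -14 + 2*(m*a + 6) = -14 + 2*(a*m + 6) = -14 + 2*(6 + a*m) = -14 + (12 + 2*a*m) = -2 + 2*a*m)
22*L(M(-4, -4), 3) = 22*(-2 + 2*3*(-4)) = 22*(-2 - 24) = 22*(-26) = -572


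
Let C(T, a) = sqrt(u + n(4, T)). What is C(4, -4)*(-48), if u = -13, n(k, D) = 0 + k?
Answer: -144*I ≈ -144.0*I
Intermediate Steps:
n(k, D) = k
C(T, a) = 3*I (C(T, a) = sqrt(-13 + 4) = sqrt(-9) = 3*I)
C(4, -4)*(-48) = (3*I)*(-48) = -144*I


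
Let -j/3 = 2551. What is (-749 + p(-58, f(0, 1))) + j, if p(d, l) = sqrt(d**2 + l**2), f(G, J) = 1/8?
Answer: -8402 + sqrt(215297)/8 ≈ -8344.0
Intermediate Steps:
j = -7653 (j = -3*2551 = -7653)
f(G, J) = 1/8
(-749 + p(-58, f(0, 1))) + j = (-749 + sqrt((-58)**2 + (1/8)**2)) - 7653 = (-749 + sqrt(3364 + 1/64)) - 7653 = (-749 + sqrt(215297/64)) - 7653 = (-749 + sqrt(215297)/8) - 7653 = -8402 + sqrt(215297)/8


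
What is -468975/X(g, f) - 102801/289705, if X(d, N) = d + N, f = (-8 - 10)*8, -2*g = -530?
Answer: -135876841296/35054305 ≈ -3876.2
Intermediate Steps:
g = 265 (g = -1/2*(-530) = 265)
f = -144 (f = -18*8 = -144)
X(d, N) = N + d
-468975/X(g, f) - 102801/289705 = -468975/(-144 + 265) - 102801/289705 = -468975/121 - 102801*1/289705 = -468975*1/121 - 102801/289705 = -468975/121 - 102801/289705 = -135876841296/35054305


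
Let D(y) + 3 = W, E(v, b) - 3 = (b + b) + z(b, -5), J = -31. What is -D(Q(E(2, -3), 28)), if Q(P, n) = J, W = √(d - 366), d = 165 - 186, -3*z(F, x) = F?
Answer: 3 - 3*I*√43 ≈ 3.0 - 19.672*I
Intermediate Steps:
z(F, x) = -F/3
E(v, b) = 3 + 5*b/3 (E(v, b) = 3 + ((b + b) - b/3) = 3 + (2*b - b/3) = 3 + 5*b/3)
d = -21
W = 3*I*√43 (W = √(-21 - 366) = √(-387) = 3*I*√43 ≈ 19.672*I)
Q(P, n) = -31
D(y) = -3 + 3*I*√43
-D(Q(E(2, -3), 28)) = -(-3 + 3*I*√43) = 3 - 3*I*√43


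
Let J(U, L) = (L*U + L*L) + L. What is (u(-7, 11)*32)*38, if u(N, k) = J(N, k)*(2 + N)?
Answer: -334400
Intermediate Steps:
J(U, L) = L + L² + L*U (J(U, L) = (L*U + L²) + L = (L² + L*U) + L = L + L² + L*U)
u(N, k) = k*(2 + N)*(1 + N + k) (u(N, k) = (k*(1 + k + N))*(2 + N) = (k*(1 + N + k))*(2 + N) = k*(2 + N)*(1 + N + k))
(u(-7, 11)*32)*38 = ((11*(2 - 7)*(1 - 7 + 11))*32)*38 = ((11*(-5)*5)*32)*38 = -275*32*38 = -8800*38 = -334400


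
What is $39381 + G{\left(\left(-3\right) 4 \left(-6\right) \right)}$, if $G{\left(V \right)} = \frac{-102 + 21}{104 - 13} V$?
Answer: $\frac{3577839}{91} \approx 39317.0$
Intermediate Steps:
$G{\left(V \right)} = - \frac{81 V}{91}$ ($G{\left(V \right)} = - \frac{81}{91} V = \left(-81\right) \frac{1}{91} V = - \frac{81 V}{91}$)
$39381 + G{\left(\left(-3\right) 4 \left(-6\right) \right)} = 39381 - \frac{81 \left(-3\right) 4 \left(-6\right)}{91} = 39381 - \frac{81 \left(\left(-12\right) \left(-6\right)\right)}{91} = 39381 - \frac{5832}{91} = \frac{3577839}{91}$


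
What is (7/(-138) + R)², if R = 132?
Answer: 331567681/19044 ≈ 17411.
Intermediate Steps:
(7/(-138) + R)² = (7/(-138) + 132)² = (7*(-1/138) + 132)² = (-7/138 + 132)² = (18209/138)² = 331567681/19044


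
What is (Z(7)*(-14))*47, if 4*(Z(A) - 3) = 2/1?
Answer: -2303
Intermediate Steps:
Z(A) = 7/2 (Z(A) = 3 + (2/1)/4 = 3 + (2*1)/4 = 3 + (¼)*2 = 3 + ½ = 7/2)
(Z(7)*(-14))*47 = ((7/2)*(-14))*47 = -49*47 = -2303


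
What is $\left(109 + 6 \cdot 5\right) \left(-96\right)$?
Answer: $-13344$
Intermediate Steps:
$\left(109 + 6 \cdot 5\right) \left(-96\right) = \left(109 + 30\right) \left(-96\right) = 139 \left(-96\right) = -13344$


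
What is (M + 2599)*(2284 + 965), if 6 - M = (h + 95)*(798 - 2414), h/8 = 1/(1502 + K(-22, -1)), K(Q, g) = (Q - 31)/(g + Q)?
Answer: 307917774483/607 ≈ 5.0728e+8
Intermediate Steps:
K(Q, g) = (-31 + Q)/(Q + g)
h = 184/34599 (h = 8/(1502 + (-31 - 22)/(-22 - 1)) = 8/(1502 - 53/(-23)) = 8/(1502 - 1/23*(-53)) = 8/(1502 + 53/23) = 8/(34599/23) = 8*(23/34599) = 184/34599 ≈ 0.0053181)
M = 5312143418/34599 (M = 6 - (184/34599 + 95)*(798 - 2414) = 6 - 3287089*(-1616)/34599 = 6 - 1*(-5311935824/34599) = 6 + 5311935824/34599 = 5312143418/34599 ≈ 1.5353e+5)
(M + 2599)*(2284 + 965) = (5312143418/34599 + 2599)*(2284 + 965) = (5402066219/34599)*3249 = 307917774483/607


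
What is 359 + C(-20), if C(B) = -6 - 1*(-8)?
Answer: 361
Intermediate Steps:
C(B) = 2 (C(B) = -6 + 8 = 2)
359 + C(-20) = 359 + 2 = 361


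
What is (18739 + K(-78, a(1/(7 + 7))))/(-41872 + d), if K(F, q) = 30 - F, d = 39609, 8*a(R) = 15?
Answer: -18847/2263 ≈ -8.3283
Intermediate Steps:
a(R) = 15/8 (a(R) = (⅛)*15 = 15/8)
(18739 + K(-78, a(1/(7 + 7))))/(-41872 + d) = (18739 + (30 - 1*(-78)))/(-41872 + 39609) = (18739 + (30 + 78))/(-2263) = (18739 + 108)*(-1/2263) = 18847*(-1/2263) = -18847/2263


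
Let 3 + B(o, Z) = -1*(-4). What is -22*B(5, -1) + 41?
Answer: 19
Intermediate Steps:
B(o, Z) = 1 (B(o, Z) = -3 - 1*(-4) = -3 + 4 = 1)
-22*B(5, -1) + 41 = -22*1 + 41 = -22 + 41 = 19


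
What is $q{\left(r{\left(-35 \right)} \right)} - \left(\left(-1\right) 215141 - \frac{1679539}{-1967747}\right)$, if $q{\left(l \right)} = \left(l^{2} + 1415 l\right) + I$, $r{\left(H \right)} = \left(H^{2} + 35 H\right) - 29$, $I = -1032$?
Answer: $\frac{342219039966}{1967747} \approx 1.7391 \cdot 10^{5}$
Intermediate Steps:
$r{\left(H \right)} = -29 + H^{2} + 35 H$
$q{\left(l \right)} = -1032 + l^{2} + 1415 l$ ($q{\left(l \right)} = \left(l^{2} + 1415 l\right) - 1032 = -1032 + l^{2} + 1415 l$)
$q{\left(r{\left(-35 \right)} \right)} - \left(\left(-1\right) 215141 - \frac{1679539}{-1967747}\right) = \left(-1032 + \left(-29 + \left(-35\right)^{2} + 35 \left(-35\right)\right)^{2} + 1415 \left(-29 + \left(-35\right)^{2} + 35 \left(-35\right)\right)\right) - \left(\left(-1\right) 215141 - \frac{1679539}{-1967747}\right) = \left(-1032 + \left(-29 + 1225 - 1225\right)^{2} + 1415 \left(-29 + 1225 - 1225\right)\right) - \left(-215141 - 1679539 \left(- \frac{1}{1967747}\right)\right) = \left(-1032 + \left(-29\right)^{2} + 1415 \left(-29\right)\right) - \left(-215141 - - \frac{1679539}{1967747}\right) = \left(-1032 + 841 - 41035\right) - \left(-215141 + \frac{1679539}{1967747}\right) = -41226 - - \frac{423341377788}{1967747} = -41226 + \frac{423341377788}{1967747} = \frac{342219039966}{1967747}$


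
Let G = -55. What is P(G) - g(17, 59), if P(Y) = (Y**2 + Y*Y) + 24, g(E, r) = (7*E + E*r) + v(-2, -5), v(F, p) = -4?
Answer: 4956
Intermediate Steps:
g(E, r) = -4 + 7*E + E*r (g(E, r) = (7*E + E*r) - 4 = -4 + 7*E + E*r)
P(Y) = 24 + 2*Y**2 (P(Y) = (Y**2 + Y**2) + 24 = 2*Y**2 + 24 = 24 + 2*Y**2)
P(G) - g(17, 59) = (24 + 2*(-55)**2) - (-4 + 7*17 + 17*59) = (24 + 2*3025) - (-4 + 119 + 1003) = (24 + 6050) - 1*1118 = 6074 - 1118 = 4956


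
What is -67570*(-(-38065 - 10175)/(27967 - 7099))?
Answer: -271631400/1739 ≈ -1.5620e+5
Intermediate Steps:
-67570*(-(-38065 - 10175)/(27967 - 7099)) = -67570/((-20868/(-48240))) = -67570/((-20868*(-1)/48240)) = -67570/((-1*(-1739/4020))) = -67570/1739/4020 = -67570*4020/1739 = -271631400/1739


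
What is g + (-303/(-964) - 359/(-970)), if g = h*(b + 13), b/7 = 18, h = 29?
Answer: 1884973733/467540 ≈ 4031.7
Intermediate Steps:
b = 126 (b = 7*18 = 126)
g = 4031 (g = 29*(126 + 13) = 29*139 = 4031)
g + (-303/(-964) - 359/(-970)) = 4031 + (-303/(-964) - 359/(-970)) = 4031 + (-303*(-1/964) - 359*(-1/970)) = 4031 + (303/964 + 359/970) = 4031 + 319993/467540 = 1884973733/467540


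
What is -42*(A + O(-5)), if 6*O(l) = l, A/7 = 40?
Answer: -11725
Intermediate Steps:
A = 280 (A = 7*40 = 280)
O(l) = l/6
-42*(A + O(-5)) = -42*(280 + (⅙)*(-5)) = -42*(280 - ⅚) = -42*1675/6 = -11725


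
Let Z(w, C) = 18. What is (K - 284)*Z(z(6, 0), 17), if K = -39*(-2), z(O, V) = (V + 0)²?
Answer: -3708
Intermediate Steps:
z(O, V) = V²
K = 78
(K - 284)*Z(z(6, 0), 17) = (78 - 284)*18 = -206*18 = -3708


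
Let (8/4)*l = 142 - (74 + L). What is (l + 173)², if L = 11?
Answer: 162409/4 ≈ 40602.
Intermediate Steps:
l = 57/2 (l = (142 - (74 + 11))/2 = (142 - 1*85)/2 = (142 - 85)/2 = (½)*57 = 57/2 ≈ 28.500)
(l + 173)² = (57/2 + 173)² = (403/2)² = 162409/4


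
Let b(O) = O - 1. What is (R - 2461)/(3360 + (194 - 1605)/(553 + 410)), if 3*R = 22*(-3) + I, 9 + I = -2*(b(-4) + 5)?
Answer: -2394018/3234269 ≈ -0.74020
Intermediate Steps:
b(O) = -1 + O
I = -9 (I = -9 - 2*((-1 - 4) + 5) = -9 - 2*(-5 + 5) = -9 - 2*0 = -9 + 0 = -9)
R = -25 (R = (22*(-3) - 9)/3 = (-66 - 9)/3 = (⅓)*(-75) = -25)
(R - 2461)/(3360 + (194 - 1605)/(553 + 410)) = (-25 - 2461)/(3360 + (194 - 1605)/(553 + 410)) = -2486/(3360 - 1411/963) = -2486/3234269/963 = -2486*963/3234269 = -2394018/3234269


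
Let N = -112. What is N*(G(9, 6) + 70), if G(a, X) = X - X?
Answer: -7840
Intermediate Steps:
G(a, X) = 0
N*(G(9, 6) + 70) = -112*(0 + 70) = -112*70 = -7840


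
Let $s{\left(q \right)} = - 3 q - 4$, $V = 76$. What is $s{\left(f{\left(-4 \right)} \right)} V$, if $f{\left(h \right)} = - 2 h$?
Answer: $-2128$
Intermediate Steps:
$s{\left(q \right)} = -4 - 3 q$
$s{\left(f{\left(-4 \right)} \right)} V = \left(-4 - 3 \left(\left(-2\right) \left(-4\right)\right)\right) 76 = \left(-4 - 24\right) 76 = \left(-28\right) 76 = -2128$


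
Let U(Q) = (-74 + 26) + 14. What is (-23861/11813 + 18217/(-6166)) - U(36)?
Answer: 2114200225/72838958 ≈ 29.026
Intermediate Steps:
U(Q) = -34 (U(Q) = -48 + 14 = -34)
(-23861/11813 + 18217/(-6166)) - U(36) = (-23861/11813 + 18217/(-6166)) - 1*(-34) = (-23861*1/11813 + 18217*(-1/6166)) + 34 = (-23861/11813 - 18217/6166) + 34 = -362324347/72838958 + 34 = 2114200225/72838958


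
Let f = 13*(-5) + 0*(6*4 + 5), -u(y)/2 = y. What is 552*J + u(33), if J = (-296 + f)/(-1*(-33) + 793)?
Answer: -126894/413 ≈ -307.25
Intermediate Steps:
u(y) = -2*y
f = -65 (f = -65 + 0*(24 + 5) = -65 + 0*29 = -65 + 0 = -65)
J = -361/826 (J = (-296 - 65)/(-1*(-33) + 793) = -361/(33 + 793) = -361/826 ≈ -0.43705)
552*J + u(33) = 552*(-361/826) - 2*33 = -99636/413 - 66 = -126894/413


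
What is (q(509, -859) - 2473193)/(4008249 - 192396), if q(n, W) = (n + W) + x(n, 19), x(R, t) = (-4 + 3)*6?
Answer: -2473549/3815853 ≈ -0.64823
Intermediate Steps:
x(R, t) = -6 (x(R, t) = -1*6 = -6)
q(n, W) = -6 + W + n (q(n, W) = (n + W) - 6 = (W + n) - 6 = -6 + W + n)
(q(509, -859) - 2473193)/(4008249 - 192396) = ((-6 - 859 + 509) - 2473193)/(4008249 - 192396) = (-356 - 2473193)/3815853 = -2473549*1/3815853 = -2473549/3815853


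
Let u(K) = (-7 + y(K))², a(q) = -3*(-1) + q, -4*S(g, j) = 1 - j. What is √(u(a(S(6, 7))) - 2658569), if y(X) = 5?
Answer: I*√2658565 ≈ 1630.5*I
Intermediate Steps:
S(g, j) = -¼ + j/4 (S(g, j) = -(1 - j)/4 = -¼ + j/4)
a(q) = 3 + q
u(K) = 4 (u(K) = (-7 + 5)² = (-2)² = 4)
√(u(a(S(6, 7))) - 2658569) = √(4 - 2658569) = √(-2658565) = I*√2658565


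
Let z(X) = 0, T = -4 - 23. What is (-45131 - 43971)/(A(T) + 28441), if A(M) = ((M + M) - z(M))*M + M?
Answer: -44551/14936 ≈ -2.9828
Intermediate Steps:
T = -27
A(M) = M + 2*M² (A(M) = ((M + M) - 1*0)*M + M = (2*M + 0)*M + M = (2*M)*M + M = 2*M² + M = M + 2*M²)
(-45131 - 43971)/(A(T) + 28441) = (-45131 - 43971)/(-27*(1 + 2*(-27)) + 28441) = -89102/(-27*(1 - 54) + 28441) = -89102/(-27*(-53) + 28441) = -89102/(1431 + 28441) = -89102/29872 = -89102*1/29872 = -44551/14936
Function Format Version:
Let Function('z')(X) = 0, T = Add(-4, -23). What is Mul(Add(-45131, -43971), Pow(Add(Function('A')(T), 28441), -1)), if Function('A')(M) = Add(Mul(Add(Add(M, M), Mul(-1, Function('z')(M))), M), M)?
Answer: Rational(-44551, 14936) ≈ -2.9828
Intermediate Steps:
T = -27
Function('A')(M) = Add(M, Mul(2, Pow(M, 2))) (Function('A')(M) = Add(Mul(Add(Add(M, M), Mul(-1, 0)), M), M) = Add(Mul(Add(Mul(2, M), 0), M), M) = Add(Mul(Mul(2, M), M), M) = Add(Mul(2, Pow(M, 2)), M) = Add(M, Mul(2, Pow(M, 2))))
Mul(Add(-45131, -43971), Pow(Add(Function('A')(T), 28441), -1)) = Mul(Add(-45131, -43971), Pow(Add(Mul(-27, Add(1, Mul(2, -27))), 28441), -1)) = Mul(-89102, Pow(Add(Mul(-27, Add(1, -54)), 28441), -1)) = Mul(-89102, Pow(Add(Mul(-27, -53), 28441), -1)) = Mul(-89102, Pow(Add(1431, 28441), -1)) = Mul(-89102, Pow(29872, -1)) = Mul(-89102, Rational(1, 29872)) = Rational(-44551, 14936)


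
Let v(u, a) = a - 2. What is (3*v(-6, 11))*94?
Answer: 2538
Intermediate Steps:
v(u, a) = -2 + a
(3*v(-6, 11))*94 = (3*(-2 + 11))*94 = (3*9)*94 = 27*94 = 2538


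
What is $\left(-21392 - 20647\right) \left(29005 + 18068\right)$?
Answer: $-1978901847$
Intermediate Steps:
$\left(-21392 - 20647\right) \left(29005 + 18068\right) = \left(-42039\right) 47073 = -1978901847$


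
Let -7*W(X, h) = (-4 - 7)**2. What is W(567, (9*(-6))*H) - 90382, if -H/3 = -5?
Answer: -632795/7 ≈ -90399.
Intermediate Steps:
H = 15 (H = -3*(-5) = 15)
W(X, h) = -121/7 (W(X, h) = -(-4 - 7)**2/7 = -1/7*(-11)**2 = -1/7*121 = -121/7)
W(567, (9*(-6))*H) - 90382 = -121/7 - 90382 = -632795/7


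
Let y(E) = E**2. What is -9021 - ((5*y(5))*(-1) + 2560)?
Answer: -11456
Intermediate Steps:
-9021 - ((5*y(5))*(-1) + 2560) = -9021 - ((5*5**2)*(-1) + 2560) = -9021 - ((5*25)*(-1) + 2560) = -9021 - (125*(-1) + 2560) = -9021 - (-125 + 2560) = -9021 - 1*2435 = -9021 - 2435 = -11456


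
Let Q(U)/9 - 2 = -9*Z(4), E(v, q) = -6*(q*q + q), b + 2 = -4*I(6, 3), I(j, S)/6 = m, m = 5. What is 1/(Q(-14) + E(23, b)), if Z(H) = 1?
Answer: -1/88635 ≈ -1.1282e-5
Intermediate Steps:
I(j, S) = 30 (I(j, S) = 6*5 = 30)
b = -122 (b = -2 - 4*30 = -2 - 120 = -122)
E(v, q) = -6*q - 6*q² (E(v, q) = -6*(q² + q) = -6*(q + q²) = -6*q - 6*q²)
Q(U) = -63 (Q(U) = 18 + 9*(-9*1) = 18 + 9*(-9) = 18 - 81 = -63)
1/(Q(-14) + E(23, b)) = 1/(-63 - 6*(-122)*(1 - 122)) = 1/(-63 - 6*(-122)*(-121)) = 1/(-63 - 88572) = 1/(-88635) = -1/88635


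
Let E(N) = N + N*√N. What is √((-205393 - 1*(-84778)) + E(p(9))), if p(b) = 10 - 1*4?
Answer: √(-120609 + 6*√6) ≈ 347.27*I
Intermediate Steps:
p(b) = 6 (p(b) = 10 - 4 = 6)
E(N) = N + N^(3/2)
√((-205393 - 1*(-84778)) + E(p(9))) = √((-205393 - 1*(-84778)) + (6 + 6^(3/2))) = √((-205393 + 84778) + (6 + 6*√6)) = √(-120615 + (6 + 6*√6)) = √(-120609 + 6*√6)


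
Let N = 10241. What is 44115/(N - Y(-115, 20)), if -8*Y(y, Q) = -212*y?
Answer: 29410/8859 ≈ 3.3198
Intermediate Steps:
Y(y, Q) = 53*y/2 (Y(y, Q) = -(-53)*y/2 = 53*y/2)
44115/(N - Y(-115, 20)) = 44115/(10241 - 53*(-115)/2) = 44115/(10241 - 1*(-6095/2)) = 44115/(10241 + 6095/2) = 44115/(26577/2) = 44115*(2/26577) = 29410/8859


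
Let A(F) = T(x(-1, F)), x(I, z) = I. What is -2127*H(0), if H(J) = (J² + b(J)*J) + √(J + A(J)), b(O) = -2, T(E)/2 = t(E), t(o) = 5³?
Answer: -10635*√10 ≈ -33631.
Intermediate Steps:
t(o) = 125
T(E) = 250 (T(E) = 2*125 = 250)
A(F) = 250
H(J) = J² + √(250 + J) - 2*J (H(J) = (J² - 2*J) + √(J + 250) = (J² - 2*J) + √(250 + J) = J² + √(250 + J) - 2*J)
-2127*H(0) = -2127*(0² + √(250 + 0) - 2*0) = -2127*(0 + √250 + 0) = -2127*(0 + 5*√10 + 0) = -10635*√10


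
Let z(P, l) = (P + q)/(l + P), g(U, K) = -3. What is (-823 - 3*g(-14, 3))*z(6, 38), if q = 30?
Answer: -666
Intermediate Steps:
z(P, l) = (30 + P)/(P + l) (z(P, l) = (P + 30)/(l + P) = (30 + P)/(P + l))
(-823 - 3*g(-14, 3))*z(6, 38) = (-823 - 3*(-3))*((30 + 6)/(6 + 38)) = (-823 + 9)*(36/44) = -37*36/2 = -814*9/11 = -666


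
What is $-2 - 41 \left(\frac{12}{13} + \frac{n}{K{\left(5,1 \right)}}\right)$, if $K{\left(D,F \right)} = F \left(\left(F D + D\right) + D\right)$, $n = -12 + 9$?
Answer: $- \frac{2057}{65} \approx -31.646$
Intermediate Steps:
$n = -3$
$K{\left(D,F \right)} = F \left(2 D + D F\right)$ ($K{\left(D,F \right)} = F \left(\left(D F + D\right) + D\right) = F \left(\left(D + D F\right) + D\right) = F \left(2 D + D F\right)$)
$-2 - 41 \left(\frac{12}{13} + \frac{n}{K{\left(5,1 \right)}}\right) = -2 - 41 \left(\frac{12}{13} - \frac{3}{5 \cdot 1 \left(2 + 1\right)}\right) = -2 - 41 \left(12 \cdot \frac{1}{13} - \frac{3}{5 \cdot 1 \cdot 3}\right) = -2 - 41 \left(\frac{12}{13} - \frac{3}{15}\right) = -2 - 41 \left(\frac{12}{13} - \frac{1}{5}\right) = -2 - \frac{1927}{65} = - \frac{2057}{65}$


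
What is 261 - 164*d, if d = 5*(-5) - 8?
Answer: 5673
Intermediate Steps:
d = -33 (d = -25 - 8 = -33)
261 - 164*d = 261 - 164*(-33) = 261 + 5412 = 5673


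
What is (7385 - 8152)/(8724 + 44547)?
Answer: -767/53271 ≈ -0.014398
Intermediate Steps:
(7385 - 8152)/(8724 + 44547) = -767/53271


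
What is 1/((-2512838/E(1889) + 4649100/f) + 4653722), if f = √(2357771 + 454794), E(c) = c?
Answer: 466920305510235857/2172295407052241073718160 - 165894811611*√2812565/2172295407052241073718160 ≈ 2.1482e-7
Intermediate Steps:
f = √2812565 ≈ 1677.1
1/((-2512838/E(1889) + 4649100/f) + 4653722) = 1/((-2512838/1889 + 4649100/(√2812565)) + 4653722) = 1/((-2512838*1/1889 + 4649100*(√2812565/2812565)) + 4653722) = 1/((-2512838/1889 + 929820*√2812565/562513) + 4653722) = 1/(8788368020/1889 + 929820*√2812565/562513)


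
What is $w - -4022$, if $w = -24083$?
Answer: $-20061$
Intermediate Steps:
$w - -4022 = -24083 - -4022 = -24083 + 4022 = -20061$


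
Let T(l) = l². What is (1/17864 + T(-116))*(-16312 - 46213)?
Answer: -15029633512125/17864 ≈ -8.4134e+8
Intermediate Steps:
(1/17864 + T(-116))*(-16312 - 46213) = (1/17864 + (-116)²)*(-16312 - 46213) = (1/17864 + 13456)*(-62525) = (240377985/17864)*(-62525) = -15029633512125/17864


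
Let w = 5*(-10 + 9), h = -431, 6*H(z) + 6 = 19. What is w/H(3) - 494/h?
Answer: -6508/5603 ≈ -1.1615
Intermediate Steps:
H(z) = 13/6 (H(z) = -1 + (⅙)*19 = -1 + 19/6 = 13/6)
w = -5 (w = 5*(-1) = -5)
w/H(3) - 494/h = -5/13/6 - 494/(-431) = -5*6/13 - 494*(-1/431) = -30/13 + 494/431 = -6508/5603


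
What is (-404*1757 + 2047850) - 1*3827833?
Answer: -2489811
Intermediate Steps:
(-404*1757 + 2047850) - 1*3827833 = (-709828 + 2047850) - 3827833 = 1338022 - 3827833 = -2489811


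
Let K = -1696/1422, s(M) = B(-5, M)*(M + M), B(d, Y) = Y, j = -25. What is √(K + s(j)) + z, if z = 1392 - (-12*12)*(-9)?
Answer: 96 + √70144258/237 ≈ 131.34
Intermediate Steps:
s(M) = 2*M² (s(M) = M*(M + M) = M*(2*M) = 2*M²)
K = -848/711 (K = -1696*1/1422 = -848/711 ≈ -1.1927)
z = 96 (z = 1392 - (-144)*(-9) = 1392 - 1*1296 = 1392 - 1296 = 96)
√(K + s(j)) + z = √(-848/711 + 2*(-25)²) + 96 = √(-848/711 + 2*625) + 96 = √(-848/711 + 1250) + 96 = √(887902/711) + 96 = √70144258/237 + 96 = 96 + √70144258/237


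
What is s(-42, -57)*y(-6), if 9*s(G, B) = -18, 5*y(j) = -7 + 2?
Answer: 2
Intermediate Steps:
y(j) = -1 (y(j) = (-7 + 2)/5 = (⅕)*(-5) = -1)
s(G, B) = -2 (s(G, B) = (⅑)*(-18) = -2)
s(-42, -57)*y(-6) = -2*(-1) = 2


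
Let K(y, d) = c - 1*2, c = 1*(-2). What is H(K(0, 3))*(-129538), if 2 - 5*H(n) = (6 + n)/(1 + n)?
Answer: -1036304/15 ≈ -69087.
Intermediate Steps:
c = -2
K(y, d) = -4 (K(y, d) = -2 - 1*2 = -2 - 2 = -4)
H(n) = 2/5 - (6 + n)/(5*(1 + n))
H(K(0, 3))*(-129538) = ((-4 - 4)/(5*(1 - 4)))*(-129538) = ((1/5)*(-8)/(-3))*(-129538) = ((1/5)*(-1/3)*(-8))*(-129538) = (8/15)*(-129538) = -1036304/15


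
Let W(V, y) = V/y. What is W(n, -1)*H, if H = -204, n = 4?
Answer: 816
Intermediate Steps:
W(n, -1)*H = (4/(-1))*(-204) = (4*(-1))*(-204) = -4*(-204) = 816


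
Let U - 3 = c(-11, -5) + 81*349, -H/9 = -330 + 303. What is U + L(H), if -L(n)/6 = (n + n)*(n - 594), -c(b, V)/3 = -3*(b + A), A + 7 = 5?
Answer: 1051671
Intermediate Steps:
A = -2 (A = -7 + 5 = -2)
c(b, V) = -18 + 9*b (c(b, V) = -(-9)*(b - 2) = -(-9)*(-2 + b) = -3*(6 - 3*b) = -18 + 9*b)
H = 243 (H = -9*(-330 + 303) = -9*(-27) = 243)
L(n) = -12*n*(-594 + n) (L(n) = -6*(n + n)*(n - 594) = -6*2*n*(-594 + n) = -12*n*(-594 + n))
U = 28155 (U = 3 + ((-18 + 9*(-11)) + 81*349) = 3 + ((-18 - 99) + 28269) = 3 + (-117 + 28269) = 3 + 28152 = 28155)
U + L(H) = 28155 + 12*243*(594 - 1*243) = 28155 + 12*243*(594 - 243) = 28155 + 12*243*351 = 28155 + 1023516 = 1051671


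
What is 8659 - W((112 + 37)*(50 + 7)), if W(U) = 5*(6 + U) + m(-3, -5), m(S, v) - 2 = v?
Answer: -33833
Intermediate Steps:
m(S, v) = 2 + v
W(U) = 27 + 5*U (W(U) = 5*(6 + U) + (2 - 5) = (30 + 5*U) - 3 = 27 + 5*U)
8659 - W((112 + 37)*(50 + 7)) = 8659 - (27 + 5*((112 + 37)*(50 + 7))) = 8659 - (27 + 5*(149*57)) = 8659 - (27 + 5*8493) = 8659 - (27 + 42465) = 8659 - 1*42492 = 8659 - 42492 = -33833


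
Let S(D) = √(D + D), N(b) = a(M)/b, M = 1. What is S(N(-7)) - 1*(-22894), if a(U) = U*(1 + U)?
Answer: 22894 + 2*I*√7/7 ≈ 22894.0 + 0.75593*I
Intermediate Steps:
N(b) = 2/b (N(b) = (1*(1 + 1))/b = (1*2)/b = 2/b)
S(D) = √2*√D (S(D) = √(2*D) = √2*√D)
S(N(-7)) - 1*(-22894) = √2*√(2/(-7)) - 1*(-22894) = √2*√(2*(-⅐)) + 22894 = √2*√(-2/7) + 22894 = √2*(I*√14/7) + 22894 = 2*I*√7/7 + 22894 = 22894 + 2*I*√7/7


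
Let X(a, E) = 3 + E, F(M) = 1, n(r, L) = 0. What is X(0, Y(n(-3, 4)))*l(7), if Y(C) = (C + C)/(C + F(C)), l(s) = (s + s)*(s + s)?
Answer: 588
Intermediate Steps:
l(s) = 4*s² (l(s) = (2*s)*(2*s) = 4*s²)
Y(C) = 2*C/(1 + C) (Y(C) = (C + C)/(C + 1) = (2*C)/(1 + C) = 2*C/(1 + C))
X(0, Y(n(-3, 4)))*l(7) = (3 + 2*0/(1 + 0))*(4*7²) = (3 + 2*0/1)*(4*49) = (3 + 2*0*1)*196 = (3 + 0)*196 = 3*196 = 588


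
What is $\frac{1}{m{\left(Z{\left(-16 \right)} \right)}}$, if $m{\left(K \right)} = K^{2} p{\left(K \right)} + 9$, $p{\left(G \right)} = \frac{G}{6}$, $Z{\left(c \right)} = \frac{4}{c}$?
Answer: $\frac{384}{3455} \approx 0.11114$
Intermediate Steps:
$p{\left(G \right)} = \frac{G}{6}$ ($p{\left(G \right)} = G \frac{1}{6} = \frac{G}{6}$)
$m{\left(K \right)} = 9 + \frac{K^{3}}{6}$ ($m{\left(K \right)} = K^{2} \frac{K}{6} + 9 = \frac{K^{3}}{6} + 9 = 9 + \frac{K^{3}}{6}$)
$\frac{1}{m{\left(Z{\left(-16 \right)} \right)}} = \frac{1}{9 + \frac{\left(\frac{4}{-16}\right)^{3}}{6}} = \frac{1}{9 + \frac{\left(4 \left(- \frac{1}{16}\right)\right)^{3}}{6}} = \frac{1}{9 + \frac{\left(- \frac{1}{4}\right)^{3}}{6}} = \frac{1}{9 + \frac{1}{6} \left(- \frac{1}{64}\right)} = \frac{1}{9 - \frac{1}{384}} = \frac{1}{\frac{3455}{384}} = \frac{384}{3455}$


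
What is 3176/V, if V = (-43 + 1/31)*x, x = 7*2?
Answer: -12307/2331 ≈ -5.2797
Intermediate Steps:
x = 14
V = -18648/31 (V = (-43 + 1/31)*14 = -1332/31*14 = -18648/31 ≈ -601.55)
3176/V = 3176/(-18648/31) = 3176*(-31/18648) = -12307/2331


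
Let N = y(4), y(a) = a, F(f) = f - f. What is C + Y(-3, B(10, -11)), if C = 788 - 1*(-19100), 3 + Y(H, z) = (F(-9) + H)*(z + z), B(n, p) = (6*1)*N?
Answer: 19741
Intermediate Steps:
F(f) = 0
N = 4
B(n, p) = 24 (B(n, p) = (6*1)*4 = 6*4 = 24)
Y(H, z) = -3 + 2*H*z (Y(H, z) = -3 + (0 + H)*(z + z) = -3 + H*(2*z) = -3 + 2*H*z)
C = 19888 (C = 788 + 19100 = 19888)
C + Y(-3, B(10, -11)) = 19888 + (-3 + 2*(-3)*24) = 19888 + (-3 - 144) = 19888 - 147 = 19741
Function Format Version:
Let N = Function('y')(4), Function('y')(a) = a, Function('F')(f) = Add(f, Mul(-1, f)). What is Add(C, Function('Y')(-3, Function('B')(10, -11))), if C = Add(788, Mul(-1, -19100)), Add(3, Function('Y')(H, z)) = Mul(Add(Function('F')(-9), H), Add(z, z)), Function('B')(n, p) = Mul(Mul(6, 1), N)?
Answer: 19741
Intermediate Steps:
Function('F')(f) = 0
N = 4
Function('B')(n, p) = 24 (Function('B')(n, p) = Mul(Mul(6, 1), 4) = Mul(6, 4) = 24)
Function('Y')(H, z) = Add(-3, Mul(2, H, z)) (Function('Y')(H, z) = Add(-3, Mul(Add(0, H), Add(z, z))) = Add(-3, Mul(H, Mul(2, z))) = Add(-3, Mul(2, H, z)))
C = 19888 (C = Add(788, 19100) = 19888)
Add(C, Function('Y')(-3, Function('B')(10, -11))) = Add(19888, Add(-3, Mul(2, -3, 24))) = Add(19888, Add(-3, -144)) = Add(19888, -147) = 19741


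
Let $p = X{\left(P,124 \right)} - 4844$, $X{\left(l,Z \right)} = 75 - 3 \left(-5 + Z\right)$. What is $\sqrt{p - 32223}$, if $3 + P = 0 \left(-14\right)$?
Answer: $13 i \sqrt{221} \approx 193.26 i$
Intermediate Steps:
$P = -3$ ($P = -3 + 0 \left(-14\right) = -3 + 0 = -3$)
$X{\left(l,Z \right)} = 90 - 3 Z$ ($X{\left(l,Z \right)} = 75 - \left(-15 + 3 Z\right) = 90 - 3 Z$)
$p = -5126$ ($p = \left(90 - 372\right) - 4844 = -282 - 4844 = -5126$)
$\sqrt{p - 32223} = \sqrt{-5126 - 32223} = \sqrt{-37349} = 13 i \sqrt{221}$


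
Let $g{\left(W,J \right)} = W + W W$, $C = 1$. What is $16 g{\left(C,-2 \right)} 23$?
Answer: $736$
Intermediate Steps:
$g{\left(W,J \right)} = W + W^{2}$
$16 g{\left(C,-2 \right)} 23 = 16 \cdot 1 \left(1 + 1\right) 23 = 16 \cdot 1 \cdot 2 \cdot 23 = 16 \cdot 2 \cdot 23 = 32 \cdot 23 = 736$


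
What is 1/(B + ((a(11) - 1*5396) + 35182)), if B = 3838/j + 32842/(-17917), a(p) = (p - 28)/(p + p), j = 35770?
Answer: 7049801990/209967788578041 ≈ 3.3576e-5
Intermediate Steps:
a(p) = (-28 + p)/(2*p) (a(p) = (-28 + p)/((2*p)) = (-28 + p)*(1/(2*p)) = (-28 + p)/(2*p))
B = -552996447/320445545 (B = 3838/35770 + 32842/(-17917) = 3838*(1/35770) + 32842*(-1/17917) = 1919/17885 - 32842/17917 = -552996447/320445545 ≈ -1.7257)
1/(B + ((a(11) - 1*5396) + 35182)) = 1/(-552996447/320445545 + (((1/2)*(-28 + 11)/11 - 1*5396) + 35182)) = 1/(-552996447/320445545 + (((1/2)*(1/11)*(-17) - 5396) + 35182)) = 1/(-552996447/320445545 + ((-17/22 - 5396) + 35182)) = 1/(-552996447/320445545 + (-118729/22 + 35182)) = 1/(-552996447/320445545 + 655275/22) = 1/(209967788578041/7049801990) = 7049801990/209967788578041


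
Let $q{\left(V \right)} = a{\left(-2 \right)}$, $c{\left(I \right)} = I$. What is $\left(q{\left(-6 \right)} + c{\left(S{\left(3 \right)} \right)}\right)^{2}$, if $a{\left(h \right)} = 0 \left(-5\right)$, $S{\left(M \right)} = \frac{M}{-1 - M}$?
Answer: $\frac{9}{16} \approx 0.5625$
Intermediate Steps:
$a{\left(h \right)} = 0$
$q{\left(V \right)} = 0$
$\left(q{\left(-6 \right)} + c{\left(S{\left(3 \right)} \right)}\right)^{2} = \left(0 - \frac{3}{1 + 3}\right)^{2} = \left(0 - \frac{3}{4}\right)^{2} = \left(- \frac{3}{4}\right)^{2} = \frac{9}{16}$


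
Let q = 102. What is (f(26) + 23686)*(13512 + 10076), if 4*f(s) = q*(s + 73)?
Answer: 618253274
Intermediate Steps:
f(s) = 3723/2 + 51*s/2 (f(s) = (102*(s + 73))/4 = (102*(73 + s))/4 = (7446 + 102*s)/4 = 3723/2 + 51*s/2)
(f(26) + 23686)*(13512 + 10076) = ((3723/2 + (51/2)*26) + 23686)*(13512 + 10076) = ((3723/2 + 663) + 23686)*23588 = (5049/2 + 23686)*23588 = (52421/2)*23588 = 618253274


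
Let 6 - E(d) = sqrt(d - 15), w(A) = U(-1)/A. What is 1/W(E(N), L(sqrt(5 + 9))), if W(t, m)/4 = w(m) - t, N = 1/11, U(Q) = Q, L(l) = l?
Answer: 77/(2*(-924 - 11*sqrt(14) + 28*I*sqrt(451))) ≈ -0.028915 - 0.017814*I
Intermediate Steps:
N = 1/11 ≈ 0.090909
w(A) = -1/A
E(d) = 6 - sqrt(-15 + d) (E(d) = 6 - sqrt(d - 15) = 6 - sqrt(-15 + d))
W(t, m) = -4*t - 4/m (W(t, m) = 4*(-1/m - t) = 4*(-t - 1/m) = -4*t - 4/m)
1/W(E(N), L(sqrt(5 + 9))) = 1/(-4*(6 - sqrt(-15 + 1/11)) - 4/sqrt(5 + 9)) = 1/(-4*(6 - sqrt(-164/11)) - 4*sqrt(14)/14) = 1/(-4*(6 - 2*I*sqrt(451)/11) - 2*sqrt(14)/7) = 1/((-24 + 8*I*sqrt(451)/11) - 2*sqrt(14)/7) = 1/(-24 - 2*sqrt(14)/7 + 8*I*sqrt(451)/11)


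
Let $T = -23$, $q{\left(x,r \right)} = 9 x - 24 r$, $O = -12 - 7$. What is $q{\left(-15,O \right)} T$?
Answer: $-7383$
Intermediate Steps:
$O = -19$ ($O = -12 - 7 = -19$)
$q{\left(x,r \right)} = - 24 r + 9 x$
$q{\left(-15,O \right)} T = \left(\left(-24\right) \left(-19\right) + 9 \left(-15\right)\right) \left(-23\right) = \left(456 - 135\right) \left(-23\right) = 321 \left(-23\right) = -7383$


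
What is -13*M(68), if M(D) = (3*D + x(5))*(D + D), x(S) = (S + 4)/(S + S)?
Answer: -1811316/5 ≈ -3.6226e+5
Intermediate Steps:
x(S) = (4 + S)/(2*S) (x(S) = (4 + S)/((2*S)) = (4 + S)*(1/(2*S)) = (4 + S)/(2*S))
M(D) = 2*D*(9/10 + 3*D) (M(D) = (3*D + (½)*(4 + 5)/5)*(D + D) = (3*D + (½)*(⅕)*9)*(2*D) = (3*D + 9/10)*(2*D) = (9/10 + 3*D)*(2*D) = 2*D*(9/10 + 3*D))
-13*M(68) = -39*68*(3 + 10*68)/5 = -39*68*(3 + 680)/5 = -39*68*683/5 = -13*139332/5 = -1811316/5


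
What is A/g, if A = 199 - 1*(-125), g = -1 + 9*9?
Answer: 81/20 ≈ 4.0500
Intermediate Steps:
g = 80 (g = -1 + 81 = 80)
A = 324 (A = 199 + 125 = 324)
A/g = 324/80 = 324*(1/80) = 81/20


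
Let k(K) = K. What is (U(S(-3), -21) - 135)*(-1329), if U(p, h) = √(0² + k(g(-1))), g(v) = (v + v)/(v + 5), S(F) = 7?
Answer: 179415 - 1329*I*√2/2 ≈ 1.7942e+5 - 939.75*I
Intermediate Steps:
g(v) = 2*v/(5 + v) (g(v) = (2*v)/(5 + v) = 2*v/(5 + v))
U(p, h) = I*√2/2 (U(p, h) = √(0² + 2*(-1)/(5 - 1)) = √(0 + 2*(-1)/4) = √(0 + 2*(-1)*(¼)) = √(0 - ½) = √(-½) = I*√2/2)
(U(S(-3), -21) - 135)*(-1329) = (I*√2/2 - 135)*(-1329) = (-135 + I*√2/2)*(-1329) = 179415 - 1329*I*√2/2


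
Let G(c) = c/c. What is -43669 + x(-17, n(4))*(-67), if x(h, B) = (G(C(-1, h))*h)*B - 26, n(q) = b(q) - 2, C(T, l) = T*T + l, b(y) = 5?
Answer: -38510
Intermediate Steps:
C(T, l) = l + T**2 (C(T, l) = T**2 + l = l + T**2)
G(c) = 1
n(q) = 3 (n(q) = 5 - 2 = 3)
x(h, B) = -26 + B*h (x(h, B) = (1*h)*B - 26 = h*B - 26 = B*h - 26 = -26 + B*h)
-43669 + x(-17, n(4))*(-67) = -43669 + (-26 + 3*(-17))*(-67) = -43669 + (-26 - 51)*(-67) = -43669 - 77*(-67) = -43669 + 5159 = -38510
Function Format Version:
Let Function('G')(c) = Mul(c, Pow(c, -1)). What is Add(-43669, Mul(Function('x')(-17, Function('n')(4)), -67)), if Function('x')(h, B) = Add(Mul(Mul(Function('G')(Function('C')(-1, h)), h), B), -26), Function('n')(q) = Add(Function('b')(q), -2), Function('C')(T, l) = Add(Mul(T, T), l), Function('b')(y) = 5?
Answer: -38510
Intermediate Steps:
Function('C')(T, l) = Add(l, Pow(T, 2)) (Function('C')(T, l) = Add(Pow(T, 2), l) = Add(l, Pow(T, 2)))
Function('G')(c) = 1
Function('n')(q) = 3 (Function('n')(q) = Add(5, -2) = 3)
Function('x')(h, B) = Add(-26, Mul(B, h)) (Function('x')(h, B) = Add(Mul(Mul(1, h), B), -26) = Add(Mul(h, B), -26) = Add(Mul(B, h), -26) = Add(-26, Mul(B, h)))
Add(-43669, Mul(Function('x')(-17, Function('n')(4)), -67)) = Add(-43669, Mul(Add(-26, Mul(3, -17)), -67)) = Add(-43669, Mul(Add(-26, -51), -67)) = Add(-43669, Mul(-77, -67)) = Add(-43669, 5159) = -38510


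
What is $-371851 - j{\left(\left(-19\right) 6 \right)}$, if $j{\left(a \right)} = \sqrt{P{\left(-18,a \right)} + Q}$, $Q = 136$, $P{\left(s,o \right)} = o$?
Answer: $-371851 - \sqrt{22} \approx -3.7186 \cdot 10^{5}$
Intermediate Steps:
$j{\left(a \right)} = \sqrt{136 + a}$ ($j{\left(a \right)} = \sqrt{a + 136} = \sqrt{136 + a}$)
$-371851 - j{\left(\left(-19\right) 6 \right)} = -371851 - \sqrt{136 - 114} = -371851 - \sqrt{22}$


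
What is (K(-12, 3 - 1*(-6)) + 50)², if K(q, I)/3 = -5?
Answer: 1225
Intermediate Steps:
K(q, I) = -15 (K(q, I) = 3*(-5) = -15)
(K(-12, 3 - 1*(-6)) + 50)² = (-15 + 50)² = 35² = 1225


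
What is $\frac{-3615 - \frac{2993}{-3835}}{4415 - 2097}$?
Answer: $- \frac{6930266}{4444765} \approx -1.5592$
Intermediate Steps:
$\frac{-3615 - \frac{2993}{-3835}}{4415 - 2097} = \frac{-3615 - - \frac{2993}{3835}}{2318} = \left(-3615 + \frac{2993}{3835}\right) \frac{1}{2318} = \left(- \frac{13860532}{3835}\right) \frac{1}{2318} = - \frac{6930266}{4444765}$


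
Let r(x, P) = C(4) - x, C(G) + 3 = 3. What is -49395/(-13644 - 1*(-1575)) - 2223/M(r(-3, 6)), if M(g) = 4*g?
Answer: -2915183/16092 ≈ -181.16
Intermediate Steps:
C(G) = 0 (C(G) = -3 + 3 = 0)
r(x, P) = -x (r(x, P) = 0 - x = -x)
-49395/(-13644 - 1*(-1575)) - 2223/M(r(-3, 6)) = -49395/(-13644 - 1*(-1575)) - 2223/(4*(-1*(-3))) = -49395/(-13644 + 1575) - 2223/(4*3) = -49395/(-12069) - 2223/12 = -49395*(-1/12069) - 2223*1/12 = 16465/4023 - 741/4 = -2915183/16092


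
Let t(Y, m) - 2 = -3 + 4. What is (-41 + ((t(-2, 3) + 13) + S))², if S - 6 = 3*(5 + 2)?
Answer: 4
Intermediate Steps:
S = 27 (S = 6 + 3*(5 + 2) = 6 + 3*7 = 6 + 21 = 27)
t(Y, m) = 3 (t(Y, m) = 2 + (-3 + 4) = 2 + 1 = 3)
(-41 + ((t(-2, 3) + 13) + S))² = (-41 + ((3 + 13) + 27))² = (-41 + (16 + 27))² = (-41 + 43)² = 2² = 4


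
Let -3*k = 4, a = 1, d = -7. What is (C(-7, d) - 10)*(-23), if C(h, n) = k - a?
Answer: 851/3 ≈ 283.67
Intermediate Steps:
k = -4/3 (k = -⅓*4 = -4/3 ≈ -1.3333)
C(h, n) = -7/3 (C(h, n) = -4/3 - 1*1 = -4/3 - 1 = -7/3)
(C(-7, d) - 10)*(-23) = (-7/3 - 10)*(-23) = -37/3*(-23) = 851/3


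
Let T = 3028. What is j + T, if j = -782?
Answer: 2246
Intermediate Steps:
j + T = -782 + 3028 = 2246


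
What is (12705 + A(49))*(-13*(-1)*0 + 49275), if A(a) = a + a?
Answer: 630867825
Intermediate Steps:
A(a) = 2*a
(12705 + A(49))*(-13*(-1)*0 + 49275) = (12705 + 2*49)*(-13*(-1)*0 + 49275) = (12705 + 98)*(13*0 + 49275) = 12803*(0 + 49275) = 12803*49275 = 630867825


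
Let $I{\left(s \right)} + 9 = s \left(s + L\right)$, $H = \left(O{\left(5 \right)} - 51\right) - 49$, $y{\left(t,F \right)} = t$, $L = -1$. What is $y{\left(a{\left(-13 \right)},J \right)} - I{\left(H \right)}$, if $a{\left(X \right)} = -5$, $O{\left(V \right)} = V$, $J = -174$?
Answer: $-9116$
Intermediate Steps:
$H = -95$ ($H = \left(5 - 51\right) - 49 = -46 - 49 = -95$)
$I{\left(s \right)} = -9 + s \left(-1 + s\right)$ ($I{\left(s \right)} = -9 + s \left(s - 1\right) = -9 + s \left(-1 + s\right)$)
$y{\left(a{\left(-13 \right)},J \right)} - I{\left(H \right)} = -5 - \left(-9 + \left(-95\right)^{2} - -95\right) = -5 - \left(-9 + 9025 + 95\right) = -5 - 9111 = -9116$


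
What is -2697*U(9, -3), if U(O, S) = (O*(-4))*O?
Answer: 873828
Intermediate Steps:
U(O, S) = -4*O² (U(O, S) = (-4*O)*O = -4*O²)
-2697*U(9, -3) = -(-10788)*9² = -(-10788)*81 = -2697*(-324) = 873828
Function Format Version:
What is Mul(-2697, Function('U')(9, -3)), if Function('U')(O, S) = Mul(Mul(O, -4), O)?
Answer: 873828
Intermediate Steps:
Function('U')(O, S) = Mul(-4, Pow(O, 2)) (Function('U')(O, S) = Mul(Mul(-4, O), O) = Mul(-4, Pow(O, 2)))
Mul(-2697, Function('U')(9, -3)) = Mul(-2697, Mul(-4, Pow(9, 2))) = Mul(-2697, Mul(-4, 81)) = Mul(-2697, -324) = 873828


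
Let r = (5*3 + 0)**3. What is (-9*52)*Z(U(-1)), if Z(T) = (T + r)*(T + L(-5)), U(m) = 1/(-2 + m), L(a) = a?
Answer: 8423168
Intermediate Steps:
r = 3375 (r = (15 + 0)**3 = 15**3 = 3375)
Z(T) = (-5 + T)*(3375 + T) (Z(T) = (T + 3375)*(T - 5) = (3375 + T)*(-5 + T) = (-5 + T)*(3375 + T))
(-9*52)*Z(U(-1)) = (-9*52)*(-16875 + (1/(-2 - 1))**2 + 3370/(-2 - 1)) = -468*(-16875 + (1/(-3))**2 + 3370/(-3)) = -468*(-16875 + (-1/3)**2 + 3370*(-1/3)) = -468*(-16875 + 1/9 - 3370/3) = -468*(-161984/9) = 8423168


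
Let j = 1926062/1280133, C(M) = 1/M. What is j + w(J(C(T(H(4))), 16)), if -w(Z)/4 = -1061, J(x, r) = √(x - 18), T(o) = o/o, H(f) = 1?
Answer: 5434810514/1280133 ≈ 4245.5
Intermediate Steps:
T(o) = 1
J(x, r) = √(-18 + x)
w(Z) = 4244 (w(Z) = -4*(-1061) = 4244)
j = 1926062/1280133 (j = 1926062*(1/1280133) = 1926062/1280133 ≈ 1.5046)
j + w(J(C(T(H(4))), 16)) = 1926062/1280133 + 4244 = 5434810514/1280133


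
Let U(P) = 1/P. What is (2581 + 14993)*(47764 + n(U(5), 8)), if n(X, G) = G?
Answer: 839545128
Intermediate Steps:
(2581 + 14993)*(47764 + n(U(5), 8)) = (2581 + 14993)*(47764 + 8) = 17574*47772 = 839545128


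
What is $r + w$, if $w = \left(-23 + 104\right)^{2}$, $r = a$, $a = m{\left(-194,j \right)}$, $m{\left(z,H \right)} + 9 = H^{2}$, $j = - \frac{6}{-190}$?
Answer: $\frac{59131809}{9025} \approx 6552.0$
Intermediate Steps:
$j = \frac{3}{95}$ ($j = \left(-6\right) \left(- \frac{1}{190}\right) = \frac{3}{95} \approx 0.031579$)
$m{\left(z,H \right)} = -9 + H^{2}$
$a = - \frac{81216}{9025}$ ($a = -9 + \left(\frac{3}{95}\right)^{2} = -9 + \frac{9}{9025} = - \frac{81216}{9025} \approx -8.999$)
$r = - \frac{81216}{9025} \approx -8.999$
$w = 6561$ ($w = 81^{2} = 6561$)
$r + w = - \frac{81216}{9025} + 6561 = \frac{59131809}{9025}$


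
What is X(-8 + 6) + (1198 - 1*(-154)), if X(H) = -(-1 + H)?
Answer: 1355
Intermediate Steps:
X(H) = 1 - H
X(-8 + 6) + (1198 - 1*(-154)) = (1 - (-8 + 6)) + (1198 - 1*(-154)) = (1 - 1*(-2)) + (1198 + 154) = (1 + 2) + 1352 = 3 + 1352 = 1355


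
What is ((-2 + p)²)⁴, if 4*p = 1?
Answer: 5764801/65536 ≈ 87.964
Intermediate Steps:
p = ¼ (p = (¼)*1 = ¼ ≈ 0.25000)
((-2 + p)²)⁴ = ((-2 + ¼)²)⁴ = ((-7/4)²)⁴ = (49/16)⁴ = 5764801/65536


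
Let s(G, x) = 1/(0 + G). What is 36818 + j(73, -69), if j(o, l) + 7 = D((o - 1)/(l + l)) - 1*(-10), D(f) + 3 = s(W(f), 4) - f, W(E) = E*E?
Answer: 121955111/3312 ≈ 36822.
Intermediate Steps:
W(E) = E²
s(G, x) = 1/G
D(f) = -3 + f⁻² - f (D(f) = -3 + (1/(f²) - f) = -3 + (f⁻² - f) = -3 + f⁻² - f)
j(o, l) = 4*l²/(-1 + o)² - (-1 + o)/(2*l) (j(o, l) = -7 + ((-3 + ((o - 1)/(l + l))⁻² - (o - 1)/(l + l)) - 1*(-10)) = -7 + ((-3 + ((-1 + o)/((2*l)))⁻² - (-1 + o)/(2*l)) + 10) = -7 + ((-3 + ((-1 + o)*(1/(2*l)))⁻² - (-1 + o)*1/(2*l)) + 10) = -7 + ((-3 + ((-1 + o)/(2*l))⁻² - (-1 + o)/(2*l)) + 10) = -7 + ((-3 + 4*l²/(-1 + o)² - (-1 + o)/(2*l)) + 10) = -7 + (7 + 4*l²/(-1 + o)² - (-1 + o)/(2*l)) = 4*l²/(-1 + o)² - (-1 + o)/(2*l))
36818 + j(73, -69) = 36818 + (½)*((1 - 1*73)³ + 8*(-69)³)/(-69*(-1 + 73)²) = 36818 + (½)*(-1/69)*((1 - 73)³ + 8*(-328509))/72² = 36818 + (½)*(-1/69)*(1/5184)*((-72)³ - 2628072) = 36818 + (½)*(-1/69)*(1/5184)*(-373248 - 2628072) = 36818 + (½)*(-1/69)*(1/5184)*(-3001320) = 36818 + 13895/3312 = 121955111/3312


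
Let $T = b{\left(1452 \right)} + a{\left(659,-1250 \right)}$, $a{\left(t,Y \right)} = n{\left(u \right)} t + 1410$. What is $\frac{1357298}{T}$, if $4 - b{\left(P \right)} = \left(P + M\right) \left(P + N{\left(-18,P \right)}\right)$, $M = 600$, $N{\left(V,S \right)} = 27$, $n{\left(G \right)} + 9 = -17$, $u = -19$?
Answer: $- \frac{678649}{1525314} \approx -0.44492$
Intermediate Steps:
$n{\left(G \right)} = -26$ ($n{\left(G \right)} = -9 - 17 = -26$)
$b{\left(P \right)} = 4 - \left(27 + P\right) \left(600 + P\right)$ ($b{\left(P \right)} = 4 - \left(P + 600\right) \left(P + 27\right) = 4 - \left(600 + P\right) \left(27 + P\right) = 4 - \left(27 + P\right) \left(600 + P\right)$)
$a{\left(t,Y \right)} = 1410 - 26 t$ ($a{\left(t,Y \right)} = - 26 t + 1410 = 1410 - 26 t$)
$T = -3050628$ ($T = \left(-16196 - 1452^{2} - 910404\right) + \left(1410 - 17134\right) = \left(-16196 - 2108304 - 910404\right) + \left(1410 - 17134\right) = \left(-16196 - 2108304 - 910404\right) - 15724 = -3034904 - 15724 = -3050628$)
$\frac{1357298}{T} = \frac{1357298}{-3050628} = 1357298 \left(- \frac{1}{3050628}\right) = - \frac{678649}{1525314}$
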